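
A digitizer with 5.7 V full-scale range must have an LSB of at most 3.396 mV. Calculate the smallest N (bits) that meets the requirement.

11 bits

Number of steps required ≥ 5.7 V / 3.396 mV = 1678.45.
Need 2^N ≥ 1678.45; 2^10 = 1024, 2^11 = 2048.
Minimum N = 11.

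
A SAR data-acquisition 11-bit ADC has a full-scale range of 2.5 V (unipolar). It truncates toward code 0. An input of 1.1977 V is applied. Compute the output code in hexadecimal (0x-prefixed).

LSB = 2.5 V / 2048 = 1.221 mV.
(1.1977 − 0) / 0.0012207 = 981.156 LSBs.
So the output code is 981.
In hexadecimal (0x-prefixed): 0x3D5.

code 0x3D5 (decimal 981)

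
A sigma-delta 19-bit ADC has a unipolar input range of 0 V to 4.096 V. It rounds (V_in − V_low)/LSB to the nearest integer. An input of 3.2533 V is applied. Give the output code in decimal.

code 416422

Full-scale span = 4.096 V; LSB = 4.096/2^19 = 7.81 µV.
(3.2533 − 0) / 7.8125e-06 = 416422.400 LSBs.
Round → code 416422.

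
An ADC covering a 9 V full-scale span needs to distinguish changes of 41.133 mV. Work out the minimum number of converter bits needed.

8 bits

Number of steps required ≥ 9 V / 41.133 mV = 218.80.
Need 2^N ≥ 218.80; 2^7 = 128, 2^8 = 256.
Minimum N = 8.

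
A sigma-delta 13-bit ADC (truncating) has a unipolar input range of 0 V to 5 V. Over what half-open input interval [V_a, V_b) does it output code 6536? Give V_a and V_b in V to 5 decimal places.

[3.98926 V, 3.98987 V)

LSB = 5/2^13 = 0.610 mV.
V_a = V_low + 6536·LSB = 3.98926 V; V_b = V_low + 6537·LSB = 3.98987 V.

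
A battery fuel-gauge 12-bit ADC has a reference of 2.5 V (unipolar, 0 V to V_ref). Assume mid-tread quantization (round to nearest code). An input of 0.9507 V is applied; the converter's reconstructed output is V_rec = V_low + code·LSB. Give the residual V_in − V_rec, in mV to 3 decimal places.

-0.228 mV

Step size: 2.5 V ÷ 2^12 = 0.610 mV.
(V_in − V_low)/LSB = (0.9507 − 0)/0.000610352 = 1557.6269 → code 1558 (round).
Reconstructed: 0.95092773 V.
V_in − V_rec = -0.000227734 V = -0.228 mV.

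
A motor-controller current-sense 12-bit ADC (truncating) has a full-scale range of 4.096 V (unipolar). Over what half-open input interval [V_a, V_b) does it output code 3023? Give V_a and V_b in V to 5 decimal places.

LSB = 4.096/2^12 = 1.000 mV.
V_a = V_low + 3023·LSB = 3.023 V; V_b = V_low + 3024·LSB = 3.024 V.

[3.02300 V, 3.02400 V)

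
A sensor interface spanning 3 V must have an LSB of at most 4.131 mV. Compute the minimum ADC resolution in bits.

Number of steps required ≥ 3 V / 4.131 mV = 726.22.
Need 2^N ≥ 726.22; 2^9 = 512, 2^10 = 1024.
Minimum N = 10.

10 bits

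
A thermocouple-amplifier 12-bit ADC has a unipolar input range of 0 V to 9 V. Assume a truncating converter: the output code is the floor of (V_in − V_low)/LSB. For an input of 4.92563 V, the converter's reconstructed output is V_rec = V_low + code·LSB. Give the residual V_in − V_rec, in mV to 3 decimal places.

1.558 mV

One LSB is 9 V / 4096 = 2.197 mV.
Scaled input = 2241.7089 LSBs, so code = 2241.
Code 2241 maps back to 0 + 2241×0.00219727 V = 4.9240723 V.
V_in − V_rec = 0.00155773 V = 1.558 mV.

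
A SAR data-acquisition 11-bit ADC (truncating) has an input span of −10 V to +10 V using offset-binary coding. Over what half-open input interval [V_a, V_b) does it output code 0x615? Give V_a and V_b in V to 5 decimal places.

LSB = 20/2^11 = 9.766 mV.
Code 0x615 = 1557 decimal.
V_a = V_low + 1557·LSB = 5.20508 V; V_b = V_low + 1558·LSB = 5.21484 V.

[5.20508 V, 5.21484 V)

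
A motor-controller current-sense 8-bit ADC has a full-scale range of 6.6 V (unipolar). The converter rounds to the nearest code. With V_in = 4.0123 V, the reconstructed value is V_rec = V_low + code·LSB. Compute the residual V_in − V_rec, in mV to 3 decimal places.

-9.575 mV

Step size: 6.6 V ÷ 2^8 = 25.781 mV.
(4.0123 − 0)/0.0257812 = 155.6286; round gives code 156.
Reconstructed: 4.021875 V.
Difference: -0.009575 V → -9.575 mV.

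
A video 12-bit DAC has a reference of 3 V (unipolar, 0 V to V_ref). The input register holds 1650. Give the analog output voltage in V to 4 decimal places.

1.2085 V

LSB = 3 V / 2^12 = 0.732 mV.
V_out = 0 + 1650 × 0.000732422 V = 1.2085 V.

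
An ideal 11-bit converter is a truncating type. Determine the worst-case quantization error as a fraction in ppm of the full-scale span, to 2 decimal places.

488.28 ppm

Truncating → worst-case error = 1 LSB = V_FS/2^11, so 1e+06/2048 = 488.281 ppm of full scale.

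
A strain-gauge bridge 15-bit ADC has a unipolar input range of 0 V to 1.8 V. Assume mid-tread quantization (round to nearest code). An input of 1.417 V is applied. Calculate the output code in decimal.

code 25796

Full-scale span = 1.8 V; LSB = 1.8/2^15 = 54.93 µV.
(1.417 − 0) / 5.49316e-05 = 25795.698 LSBs.
Round → code 25796.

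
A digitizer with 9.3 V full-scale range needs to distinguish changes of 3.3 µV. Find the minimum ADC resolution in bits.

22 bits

Number of steps required ≥ 9.3 V / 3.3 µV = 2818181.82.
Need 2^N ≥ 2818181.82; 2^21 = 2097152, 2^22 = 4194304.
Minimum N = 22.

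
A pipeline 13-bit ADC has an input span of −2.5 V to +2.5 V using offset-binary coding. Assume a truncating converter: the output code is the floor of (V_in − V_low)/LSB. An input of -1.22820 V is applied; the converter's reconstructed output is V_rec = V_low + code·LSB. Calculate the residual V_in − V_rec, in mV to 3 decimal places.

Step size: 5 V ÷ 2^13 = 0.610 mV.
(V_in − V_low)/LSB = (-1.22820 − (−2.5))/0.000610352 = 2083.7171 → code 2083 (floor).
Reconstructed: -1.2286377 V.
V_in − V_rec = 0.000437695 V = 0.438 mV.

0.438 mV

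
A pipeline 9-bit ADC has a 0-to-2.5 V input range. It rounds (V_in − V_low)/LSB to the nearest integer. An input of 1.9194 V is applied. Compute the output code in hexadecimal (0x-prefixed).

LSB = 2.5 V / 512 = 4.883 mV.
(1.9194 − 0) / 0.00488281 = 393.093 LSBs.
Round → code 393.
In hexadecimal (0x-prefixed): 0x189.

code 0x189 (decimal 393)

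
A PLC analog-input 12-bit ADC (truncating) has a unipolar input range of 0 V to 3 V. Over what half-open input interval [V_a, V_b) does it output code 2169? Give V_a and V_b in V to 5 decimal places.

[1.58862 V, 1.58936 V)

LSB = 3/2^12 = 0.732 mV.
V_a = V_low + 2169·LSB = 1.58862 V; V_b = V_low + 2170·LSB = 1.58936 V.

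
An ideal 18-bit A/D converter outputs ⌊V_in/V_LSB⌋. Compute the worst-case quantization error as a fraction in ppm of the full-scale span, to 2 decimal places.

3.81 ppm

Truncating → worst-case error = 1 LSB = V_FS/2^18, so 1e+06/262144 = 3.8147 ppm of full scale.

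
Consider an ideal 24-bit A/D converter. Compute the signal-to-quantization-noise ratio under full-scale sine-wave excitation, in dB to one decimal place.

146.2 dB

SNR ≈ 6.02·N + 1.76 dB = 6.02·24 + 1.76 = 146.24 dB.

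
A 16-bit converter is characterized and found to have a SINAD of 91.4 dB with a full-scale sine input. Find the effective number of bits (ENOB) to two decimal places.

ENOB = (SINAD − 1.76) / 6.02 = (91.4 − 1.76)/6.02 = 14.890.

14.89 bits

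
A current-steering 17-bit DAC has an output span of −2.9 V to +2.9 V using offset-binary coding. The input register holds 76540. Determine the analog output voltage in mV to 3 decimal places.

486.932 mV

LSB = 5.8 V / 2^17 = 44.25 µV.
V_out = (−2.9) + 76540 × 4.42505e-05 V = 0.486932 V.
= 486.932 mV.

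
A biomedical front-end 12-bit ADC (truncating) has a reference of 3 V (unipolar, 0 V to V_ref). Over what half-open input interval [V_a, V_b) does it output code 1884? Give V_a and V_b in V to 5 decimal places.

[1.37988 V, 1.38062 V)

LSB = 3/2^12 = 0.732 mV.
V_a = V_low + 1884·LSB = 1.37988 V; V_b = V_low + 1885·LSB = 1.38062 V.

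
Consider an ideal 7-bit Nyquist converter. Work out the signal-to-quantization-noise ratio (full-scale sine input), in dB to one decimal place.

43.9 dB

SNR ≈ 6.02·N + 1.76 dB = 6.02·7 + 1.76 = 43.90 dB.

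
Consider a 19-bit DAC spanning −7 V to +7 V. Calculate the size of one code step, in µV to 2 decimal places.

Full-scale span = 14 V.
LSB = 14 / 2^19 = 14 / 524288 = 2.67029e-05 V = 26.70 µV.

26.70 µV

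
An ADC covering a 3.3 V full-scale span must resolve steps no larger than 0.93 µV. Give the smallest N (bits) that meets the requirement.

22 bits

Number of steps required ≥ 3.3 V / 0.93 µV = 3548387.10.
Need 2^N ≥ 3548387.10; 2^21 = 2097152, 2^22 = 4194304.
Minimum N = 22.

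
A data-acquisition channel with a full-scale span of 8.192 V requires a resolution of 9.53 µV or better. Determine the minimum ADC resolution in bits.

Number of steps required ≥ 8.192 V / 9.53 µV = 859601.26.
Need 2^N ≥ 859601.26; 2^19 = 524288, 2^20 = 1048576.
Minimum N = 20.

20 bits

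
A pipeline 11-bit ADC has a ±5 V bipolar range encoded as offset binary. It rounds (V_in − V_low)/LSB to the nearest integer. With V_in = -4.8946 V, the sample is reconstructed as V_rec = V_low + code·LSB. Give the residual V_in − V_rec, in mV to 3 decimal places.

One LSB is 10 V / 2048 = 4.883 mV.
(-4.8946 − (−5))/0.00488281 = 21.5859; round gives code 22.
V_rec = (−5) + 22·0.00488281 = -4.8925781 V.
Difference: -0.00202187 V → -2.022 mV.

-2.022 mV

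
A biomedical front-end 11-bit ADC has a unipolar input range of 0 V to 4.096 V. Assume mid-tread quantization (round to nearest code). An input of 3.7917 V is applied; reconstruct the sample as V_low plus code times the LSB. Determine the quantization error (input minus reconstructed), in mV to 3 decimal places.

Step size: 4.096 V ÷ 2^11 = 2.000 mV.
(3.7917 − 0)/0.002 = 1895.8500; round gives code 1896.
V_rec = 0 + 1896·0.002 = 3.792 V.
V_in − V_rec = -0.0003 V = -0.300 mV.

-0.300 mV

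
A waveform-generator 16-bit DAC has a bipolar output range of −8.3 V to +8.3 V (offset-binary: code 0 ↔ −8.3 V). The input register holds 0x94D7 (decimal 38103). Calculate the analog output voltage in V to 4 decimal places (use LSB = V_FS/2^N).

1.3513 V

LSB = 16.6 V / 2^16 = 253.30 µV.
Code 0x94D7 = 38103 decimal.
V_out = (−8.3) + 38103 × 0.000253296 V = 1.35133 V.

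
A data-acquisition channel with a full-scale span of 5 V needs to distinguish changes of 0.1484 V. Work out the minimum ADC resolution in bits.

Number of steps required ≥ 5 V / 0.1484 V = 33.69.
Need 2^N ≥ 33.69; 2^5 = 32, 2^6 = 64.
Minimum N = 6.

6 bits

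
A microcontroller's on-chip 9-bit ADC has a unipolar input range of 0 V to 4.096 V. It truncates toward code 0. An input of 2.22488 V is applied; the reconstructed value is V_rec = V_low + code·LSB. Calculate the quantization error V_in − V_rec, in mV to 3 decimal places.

LSB = 4.096/2^9 = 8.000 mV.
Scaled input = 278.1100 LSBs, so code = 278.
Reconstructed: 2.224 V.
Difference: 0.00088 V → 0.880 mV.

0.880 mV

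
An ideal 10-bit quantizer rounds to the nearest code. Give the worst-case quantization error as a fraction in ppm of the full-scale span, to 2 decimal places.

Rounding → worst-case error = ½ LSB = V_FS/2^11, so 1e+06/2048 = 488.281 ppm of full scale.

488.28 ppm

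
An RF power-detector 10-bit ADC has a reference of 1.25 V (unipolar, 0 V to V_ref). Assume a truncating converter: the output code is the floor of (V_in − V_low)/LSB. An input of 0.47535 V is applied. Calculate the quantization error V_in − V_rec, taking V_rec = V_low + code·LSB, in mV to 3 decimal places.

0.496 mV

One LSB is 1.25 V / 1024 = 1.221 mV.
(0.47535 − 0)/0.0012207 = 389.4067; ⌊·⌋ gives code 389.
V_rec = 0 + 389·0.0012207 = 0.47485352 V.
Error = 0.47535 − 0.47485352 = 0.000496484 V = 0.496 mV.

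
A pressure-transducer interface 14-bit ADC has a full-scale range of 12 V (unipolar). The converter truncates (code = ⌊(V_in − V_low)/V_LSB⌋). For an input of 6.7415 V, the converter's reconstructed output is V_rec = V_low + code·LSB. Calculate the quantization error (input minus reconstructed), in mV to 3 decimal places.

LSB = 12/2^14 = 0.732 mV.
(6.7415 − 0)/0.000732422 = 9204.3947; ⌊·⌋ gives code 9204.
Reconstructed: 6.7412109 V.
Difference: 0.000289062 V → 0.289 mV.

0.289 mV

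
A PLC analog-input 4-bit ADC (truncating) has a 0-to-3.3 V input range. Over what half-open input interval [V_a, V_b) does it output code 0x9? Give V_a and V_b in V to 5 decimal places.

[1.85625 V, 2.06250 V)

LSB = 3.3/2^4 = 206.250 mV.
Code 0x9 = 9 decimal.
V_a = V_low + 9·LSB = 1.85625 V; V_b = V_low + 10·LSB = 2.0625 V.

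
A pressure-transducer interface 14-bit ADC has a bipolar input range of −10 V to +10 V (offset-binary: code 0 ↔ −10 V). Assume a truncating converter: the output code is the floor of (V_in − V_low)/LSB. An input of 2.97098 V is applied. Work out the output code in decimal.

LSB = 20 V / 16384 = 1.221 mV.
Input sits at 10625.827 steps above V_low.
Floor → code 10625.

code 10625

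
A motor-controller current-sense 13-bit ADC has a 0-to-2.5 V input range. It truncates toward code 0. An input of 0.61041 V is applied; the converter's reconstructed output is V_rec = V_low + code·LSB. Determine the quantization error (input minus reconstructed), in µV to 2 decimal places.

58.44 µV

Step size: 2.5 V ÷ 2^13 = 305.18 µV.
(0.61041 − 0)/0.000305176 = 2000.1915; ⌊·⌋ gives code 2000.
V_rec = 0 + 2000·0.000305176 = 0.61035156 V.
V_in − V_rec = 5.84375e-05 V = 58.44 µV.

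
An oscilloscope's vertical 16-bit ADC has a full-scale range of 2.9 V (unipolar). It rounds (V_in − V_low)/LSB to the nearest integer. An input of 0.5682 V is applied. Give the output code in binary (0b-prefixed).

Full-scale span = 2.9 V; LSB = 2.9/2^16 = 44.25 µV.
(V_in − V_low)/LSB = (0.5682 − 0) / 4.42505e-05 = 12840.536.
Round → code 12841.
In binary (0b-prefixed): 0b11001000101001.

code 0b11001000101001 (decimal 12841)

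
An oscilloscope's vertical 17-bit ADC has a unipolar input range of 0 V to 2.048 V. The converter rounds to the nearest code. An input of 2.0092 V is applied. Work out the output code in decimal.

code 128589

LSB = 2.048 V / 131072 = 15.62 µV.
Input sits at 128588.800 steps above V_low.
Round → code 128589.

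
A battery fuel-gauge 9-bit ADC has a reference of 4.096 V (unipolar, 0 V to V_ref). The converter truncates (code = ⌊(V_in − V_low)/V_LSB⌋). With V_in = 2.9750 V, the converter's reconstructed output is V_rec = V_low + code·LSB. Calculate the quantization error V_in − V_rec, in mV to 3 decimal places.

7.000 mV

Step size: 4.096 V ÷ 2^9 = 8.000 mV.
(2.9750 − 0)/0.008 = 371.8750; ⌊·⌋ gives code 371.
Reconstructed: 2.968 V.
Error = 2.9750 − 2.968 = 0.007 V = 7.000 mV.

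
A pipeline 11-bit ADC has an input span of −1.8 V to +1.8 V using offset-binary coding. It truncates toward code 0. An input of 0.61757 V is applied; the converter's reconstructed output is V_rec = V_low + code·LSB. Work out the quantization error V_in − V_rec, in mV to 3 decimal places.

0.578 mV

Step size: 3.6 V ÷ 2^11 = 1.758 mV.
(V_in − V_low)/LSB = (0.61757 − (−1.8))/0.00175781 = 1375.3287 → code 1375 (floor).
Reconstructed: 0.61699219 V.
V_in − V_rec = 0.000577812 V = 0.578 mV.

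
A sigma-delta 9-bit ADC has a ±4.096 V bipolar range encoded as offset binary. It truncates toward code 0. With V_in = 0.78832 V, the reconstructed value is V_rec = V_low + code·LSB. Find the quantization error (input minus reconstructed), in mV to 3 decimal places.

4.320 mV

LSB = 8.192/2^9 = 16.000 mV.
(0.78832 − (−4.096))/0.016 = 305.2700; ⌊·⌋ gives code 305.
V_rec = (−4.096) + 305·0.016 = 0.784 V.
Difference: 0.00432 V → 4.320 mV.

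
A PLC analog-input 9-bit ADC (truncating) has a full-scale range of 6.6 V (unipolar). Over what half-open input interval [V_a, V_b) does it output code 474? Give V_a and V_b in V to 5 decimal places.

LSB = 6.6/2^9 = 12.891 mV.
V_a = V_low + 474·LSB = 6.11016 V; V_b = V_low + 475·LSB = 6.12305 V.

[6.11016 V, 6.12305 V)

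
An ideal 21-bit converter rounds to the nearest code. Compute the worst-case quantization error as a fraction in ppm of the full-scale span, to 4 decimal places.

0.2384 ppm

Rounding → worst-case error = ½ LSB = V_FS/2^22, so 1e+06/4194304 = 0.238419 ppm of full scale.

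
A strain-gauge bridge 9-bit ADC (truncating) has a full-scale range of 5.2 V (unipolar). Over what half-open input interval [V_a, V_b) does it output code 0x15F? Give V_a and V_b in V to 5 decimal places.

LSB = 5.2/2^9 = 10.156 mV.
Code 0x15F = 351 decimal.
V_a = V_low + 351·LSB = 3.56484 V; V_b = V_low + 352·LSB = 3.575 V.

[3.56484 V, 3.57500 V)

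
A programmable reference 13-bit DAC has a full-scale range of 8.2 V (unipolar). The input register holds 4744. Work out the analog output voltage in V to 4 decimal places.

4.7486 V

LSB = 8.2 V / 2^13 = 1.001 mV.
V_out = 0 + 4744 × 0.00100098 V = 4.74863 V.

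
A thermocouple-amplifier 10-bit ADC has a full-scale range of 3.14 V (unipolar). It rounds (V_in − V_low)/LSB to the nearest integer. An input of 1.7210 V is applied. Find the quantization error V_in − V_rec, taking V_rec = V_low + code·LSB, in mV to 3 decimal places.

Step size: 3.14 V ÷ 2^10 = 3.066 mV.
(V_in − V_low)/LSB = (1.7210 − 0)/0.00306641 = 561.2433 → code 561 (round).
Code 561 maps back to 0 + 561×0.00306641 V = 1.7202539 V.
V_in − V_rec = 0.000746094 V = 0.746 mV.

0.746 mV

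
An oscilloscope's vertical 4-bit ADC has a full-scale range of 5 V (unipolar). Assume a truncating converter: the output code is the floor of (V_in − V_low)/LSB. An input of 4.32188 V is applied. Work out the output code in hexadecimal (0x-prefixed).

code 0xD (decimal 13)

Full-scale span = 5 V; LSB = 5/2^4 = 312.500 mV.
(V_in − V_low)/LSB = (4.32188 − 0) / 0.3125 = 13.830.
So the output code is 13.
In hexadecimal (0x-prefixed): 0xD.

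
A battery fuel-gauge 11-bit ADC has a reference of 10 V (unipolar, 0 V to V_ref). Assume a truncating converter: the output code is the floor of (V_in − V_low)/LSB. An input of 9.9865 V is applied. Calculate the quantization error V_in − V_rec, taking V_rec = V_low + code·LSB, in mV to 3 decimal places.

1.148 mV

Step size: 10 V ÷ 2^11 = 4.883 mV.
Scaled input = 2045.2352 LSBs, so code = 2045.
Code 2045 maps back to 0 + 2045×0.00488281 V = 9.9853516 V.
Difference: 0.00114844 V → 1.148 mV.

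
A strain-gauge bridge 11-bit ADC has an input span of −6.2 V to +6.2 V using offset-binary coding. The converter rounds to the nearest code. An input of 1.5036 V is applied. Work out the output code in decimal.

code 1272

With 2048 levels over 12.4 V, one step is 6.055 mV.
Input sits at 1272.337 steps above V_low.
round(1272.337) = 1272.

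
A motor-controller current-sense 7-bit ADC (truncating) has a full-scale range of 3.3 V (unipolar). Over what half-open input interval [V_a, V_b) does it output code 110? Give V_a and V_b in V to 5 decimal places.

[2.83594 V, 2.86172 V)

LSB = 3.3/2^7 = 25.781 mV.
V_a = V_low + 110·LSB = 2.83594 V; V_b = V_low + 111·LSB = 2.86172 V.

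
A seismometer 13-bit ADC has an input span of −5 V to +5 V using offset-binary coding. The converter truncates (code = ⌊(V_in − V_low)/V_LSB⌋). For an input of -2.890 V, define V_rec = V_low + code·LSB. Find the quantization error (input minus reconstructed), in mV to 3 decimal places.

One LSB is 10 V / 8192 = 1.221 mV.
(-2.890 − (−5))/0.0012207 = 1728.5120; ⌊·⌋ gives code 1728.
Reconstructed: -2.890625 V.
V_in − V_rec = 0.000625 V = 0.625 mV.

0.625 mV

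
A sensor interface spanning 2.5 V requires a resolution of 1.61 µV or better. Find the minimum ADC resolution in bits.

21 bits

Number of steps required ≥ 2.5 V / 1.61 µV = 1552795.03.
Need 2^N ≥ 1552795.03; 2^20 = 1048576, 2^21 = 2097152.
Minimum N = 21.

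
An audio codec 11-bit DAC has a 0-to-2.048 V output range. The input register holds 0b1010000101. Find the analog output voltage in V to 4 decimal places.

LSB = 2.048 V / 2^11 = 1.000 mV.
Code 0b1010000101 = 645 decimal.
V_out = 0 + 645 × 0.001 V = 0.645 V.

0.6450 V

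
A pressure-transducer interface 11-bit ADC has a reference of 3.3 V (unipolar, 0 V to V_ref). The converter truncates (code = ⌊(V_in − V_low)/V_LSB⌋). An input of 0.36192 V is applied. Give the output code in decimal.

With 2048 levels over 3.3 V, one step is 1.611 mV.
Input sits at 224.610 steps above V_low.
⌊·⌋(224.610) = 224.

code 224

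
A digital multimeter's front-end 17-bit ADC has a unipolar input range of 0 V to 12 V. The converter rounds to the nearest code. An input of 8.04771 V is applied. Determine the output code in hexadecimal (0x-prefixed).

code 0x1575E (decimal 87902)

LSB = 12 V / 131072 = 91.55 µV.
(V_in − V_low)/LSB = (8.04771 − 0) / 9.15527e-05 = 87902.454.
round(87902.454) = 87902.
In hexadecimal (0x-prefixed): 0x1575E.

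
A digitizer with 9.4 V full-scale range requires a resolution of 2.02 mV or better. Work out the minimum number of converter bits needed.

Number of steps required ≥ 9.4 V / 2.02 mV = 4653.47.
Need 2^N ≥ 4653.47; 2^12 = 4096, 2^13 = 8192.
Minimum N = 13.

13 bits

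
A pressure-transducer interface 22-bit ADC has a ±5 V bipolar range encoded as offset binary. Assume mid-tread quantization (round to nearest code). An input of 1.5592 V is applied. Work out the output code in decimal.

code 2751128

With 4194304 levels over 10 V, one step is 2.38 µV.
(V_in − V_low)/LSB = (1.5592 − (−5)) / 2.38419e-06 = 2751127.880.
Round → code 2751128.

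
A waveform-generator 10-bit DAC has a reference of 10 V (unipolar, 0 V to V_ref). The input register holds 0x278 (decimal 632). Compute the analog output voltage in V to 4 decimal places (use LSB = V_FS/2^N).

LSB = 10 V / 2^10 = 9.766 mV.
Code 0x278 = 632 decimal.
V_out = 0 + 632 × 0.00976562 V = 6.17188 V.

6.1719 V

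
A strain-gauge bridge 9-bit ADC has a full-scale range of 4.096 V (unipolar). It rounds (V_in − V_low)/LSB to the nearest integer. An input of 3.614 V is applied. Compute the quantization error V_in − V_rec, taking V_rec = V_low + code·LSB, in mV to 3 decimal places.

-2.000 mV

One LSB is 4.096 V / 512 = 8.000 mV.
Scaled input = 451.7500 LSBs, so code = 452.
Reconstructed: 3.616 V.
Difference: -0.002 V → -2.000 mV.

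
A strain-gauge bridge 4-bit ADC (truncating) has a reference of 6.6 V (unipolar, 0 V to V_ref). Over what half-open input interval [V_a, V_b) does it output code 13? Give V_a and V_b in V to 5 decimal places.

LSB = 6.6/2^4 = 412.500 mV.
V_a = V_low + 13·LSB = 5.3625 V; V_b = V_low + 14·LSB = 5.775 V.

[5.36250 V, 5.77500 V)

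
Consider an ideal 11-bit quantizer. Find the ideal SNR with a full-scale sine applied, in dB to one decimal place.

68.0 dB

SNR ≈ 6.02·N + 1.76 dB = 6.02·11 + 1.76 = 67.98 dB.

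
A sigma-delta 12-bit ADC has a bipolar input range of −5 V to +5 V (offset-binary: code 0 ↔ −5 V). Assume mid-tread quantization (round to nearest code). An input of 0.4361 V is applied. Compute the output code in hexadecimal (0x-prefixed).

code 0x8B3 (decimal 2227)

With 4096 levels over 10 V, one step is 2.441 mV.
Input sits at 2226.627 steps above V_low.
So the output code is 2227.
In hexadecimal (0x-prefixed): 0x8B3.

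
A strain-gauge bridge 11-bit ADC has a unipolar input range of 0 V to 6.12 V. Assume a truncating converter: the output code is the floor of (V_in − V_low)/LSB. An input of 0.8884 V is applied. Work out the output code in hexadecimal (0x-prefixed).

code 0x129 (decimal 297)

With 2048 levels over 6.12 V, one step is 2.988 mV.
(0.8884 − 0) / 0.00298828 = 297.295 LSBs.
⌊·⌋(297.295) = 297.
In hexadecimal (0x-prefixed): 0x129.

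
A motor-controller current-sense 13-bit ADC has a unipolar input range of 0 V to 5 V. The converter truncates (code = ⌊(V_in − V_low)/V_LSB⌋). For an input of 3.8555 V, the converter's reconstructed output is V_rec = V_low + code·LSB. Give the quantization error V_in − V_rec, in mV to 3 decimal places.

One LSB is 5 V / 8192 = 0.610 mV.
(V_in − V_low)/LSB = (3.8555 − 0)/0.000610352 = 6316.8512 → code 6316 (floor).
Reconstructed: 3.8549805 V.
Error = 3.8555 − 3.8549805 = 0.000519531 V = 0.520 mV.

0.520 mV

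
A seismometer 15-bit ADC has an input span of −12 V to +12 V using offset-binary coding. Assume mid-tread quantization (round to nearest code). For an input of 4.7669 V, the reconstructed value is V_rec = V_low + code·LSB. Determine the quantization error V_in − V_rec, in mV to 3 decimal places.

0.298 mV

LSB = 24/2^15 = 0.732 mV.
(4.7669 − (−12))/0.000732422 = 22892.4075; round gives code 22892.
Code 22892 maps back to (−12) + 22892×0.000732422 V = 4.7666016 V.
Error = 4.7669 − 4.7666016 = 0.000298437 V = 0.298 mV.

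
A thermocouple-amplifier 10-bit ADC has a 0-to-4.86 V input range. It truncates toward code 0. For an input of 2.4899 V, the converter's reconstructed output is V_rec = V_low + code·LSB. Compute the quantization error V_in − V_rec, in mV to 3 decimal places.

One LSB is 4.86 V / 1024 = 4.746 mV.
Scaled input = 524.6209 LSBs, so code = 524.
Reconstructed: 2.4869531 V.
Error = 2.4899 − 2.4869531 = 0.00294687 V = 2.947 mV.

2.947 mV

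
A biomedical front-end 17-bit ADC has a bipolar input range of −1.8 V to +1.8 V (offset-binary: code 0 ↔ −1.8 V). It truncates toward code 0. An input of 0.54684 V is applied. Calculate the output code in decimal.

code 85445

Full-scale span = 3.6 V; LSB = 3.6/2^17 = 27.47 µV.
Input sits at 85445.837 steps above V_low.
So the output code is 85445.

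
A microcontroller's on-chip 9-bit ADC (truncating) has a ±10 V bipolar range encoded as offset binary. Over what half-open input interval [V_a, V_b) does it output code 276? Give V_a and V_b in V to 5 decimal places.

LSB = 20/2^9 = 39.062 mV.
V_a = V_low + 276·LSB = 0.78125 V; V_b = V_low + 277·LSB = 0.820312 V.

[0.78125 V, 0.82031 V)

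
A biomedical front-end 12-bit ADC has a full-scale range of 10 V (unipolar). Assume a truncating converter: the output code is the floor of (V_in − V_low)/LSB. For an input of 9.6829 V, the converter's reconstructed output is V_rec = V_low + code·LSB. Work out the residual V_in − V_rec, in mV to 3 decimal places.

0.283 mV

One LSB is 10 V / 4096 = 2.441 mV.
(V_in − V_low)/LSB = (9.6829 − 0)/0.00244141 = 3966.1158 → code 3966 (floor).
V_rec = 0 + 3966·0.00244141 = 9.6826172 V.
V_in − V_rec = 0.000282813 V = 0.283 mV.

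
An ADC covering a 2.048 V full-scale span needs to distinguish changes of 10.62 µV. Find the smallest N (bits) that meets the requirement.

18 bits

Number of steps required ≥ 2.048 V / 10.62 µV = 192843.69.
Need 2^N ≥ 192843.69; 2^17 = 131072, 2^18 = 262144.
Minimum N = 18.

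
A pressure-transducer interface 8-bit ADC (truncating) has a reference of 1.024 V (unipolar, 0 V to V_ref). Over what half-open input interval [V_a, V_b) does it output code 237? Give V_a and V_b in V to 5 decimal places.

[0.94800 V, 0.95200 V)

LSB = 1.024/2^8 = 4.000 mV.
V_a = V_low + 237·LSB = 0.948 V; V_b = V_low + 238·LSB = 0.952 V.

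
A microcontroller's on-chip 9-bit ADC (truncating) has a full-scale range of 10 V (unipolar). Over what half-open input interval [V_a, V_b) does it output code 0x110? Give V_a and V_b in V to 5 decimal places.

LSB = 10/2^9 = 19.531 mV.
Code 0x110 = 272 decimal.
V_a = V_low + 272·LSB = 5.3125 V; V_b = V_low + 273·LSB = 5.33203 V.

[5.31250 V, 5.33203 V)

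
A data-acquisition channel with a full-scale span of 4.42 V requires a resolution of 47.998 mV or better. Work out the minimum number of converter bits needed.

Number of steps required ≥ 4.42 V / 47.998 mV = 92.09.
Need 2^N ≥ 92.09; 2^6 = 64, 2^7 = 128.
Minimum N = 7.

7 bits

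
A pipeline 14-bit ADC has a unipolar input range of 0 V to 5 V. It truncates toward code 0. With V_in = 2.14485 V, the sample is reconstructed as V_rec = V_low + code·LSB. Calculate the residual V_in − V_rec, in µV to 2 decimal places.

74.61 µV

One LSB is 5 V / 16384 = 305.18 µV.
(V_in − V_low)/LSB = (2.14485 − 0)/0.000305176 = 7028.2445 → code 7028 (floor).
Reconstructed: 2.1447754 V.
V_in − V_rec = 7.46094e-05 V = 74.61 µV.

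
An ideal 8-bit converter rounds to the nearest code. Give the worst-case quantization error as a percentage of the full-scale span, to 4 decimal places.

Rounding → worst-case error = ½ LSB = V_FS/2^9, so 100/512 = 0.195312 % of full scale.

0.1953 %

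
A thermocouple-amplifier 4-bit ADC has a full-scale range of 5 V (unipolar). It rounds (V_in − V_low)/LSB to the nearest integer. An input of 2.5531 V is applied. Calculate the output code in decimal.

LSB = 5 V / 16 = 312.500 mV.
(V_in − V_low)/LSB = (2.5531 − 0) / 0.3125 = 8.170.
Round → code 8.

code 8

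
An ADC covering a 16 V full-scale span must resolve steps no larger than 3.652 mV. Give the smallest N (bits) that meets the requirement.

Number of steps required ≥ 16 V / 3.652 mV = 4381.16.
Need 2^N ≥ 4381.16; 2^12 = 4096, 2^13 = 8192.
Minimum N = 13.

13 bits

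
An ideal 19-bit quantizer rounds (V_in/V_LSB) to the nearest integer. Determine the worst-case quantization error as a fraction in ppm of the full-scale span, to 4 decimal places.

0.9537 ppm

Rounding → worst-case error = ½ LSB = V_FS/2^20, so 1e+06/1048576 = 0.953674 ppm of full scale.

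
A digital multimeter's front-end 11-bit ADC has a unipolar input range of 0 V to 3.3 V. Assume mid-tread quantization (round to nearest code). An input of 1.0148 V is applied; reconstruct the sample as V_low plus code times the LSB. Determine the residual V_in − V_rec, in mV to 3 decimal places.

Step size: 3.3 V ÷ 2^11 = 1.611 mV.
(V_in − V_low)/LSB = (1.0148 − 0)/0.00161133 = 629.7910 → code 630 (round).
Code 630 maps back to 0 + 630×0.00161133 V = 1.0151367 V.
Error = 1.0148 − 1.0151367 = -0.000336719 V = -0.337 mV.

-0.337 mV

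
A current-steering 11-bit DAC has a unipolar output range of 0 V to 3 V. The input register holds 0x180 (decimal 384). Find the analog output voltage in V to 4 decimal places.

LSB = 3 V / 2^11 = 1.465 mV.
Code 0x180 = 384 decimal.
V_out = 0 + 384 × 0.00146484 V = 0.5625 V.

0.5625 V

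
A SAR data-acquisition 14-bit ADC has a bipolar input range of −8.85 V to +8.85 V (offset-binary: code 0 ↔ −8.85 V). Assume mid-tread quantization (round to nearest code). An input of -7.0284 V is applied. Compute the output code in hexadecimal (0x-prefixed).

Full-scale span = 17.7 V; LSB = 17.7/2^14 = 1.080 mV.
(-7.0284 − (−8.85)) / 0.00108032 = 1686.164 LSBs.
So the output code is 1686.
In hexadecimal (0x-prefixed): 0x696.

code 0x696 (decimal 1686)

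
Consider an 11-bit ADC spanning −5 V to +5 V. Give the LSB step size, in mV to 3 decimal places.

4.883 mV

Full-scale span = 10 V.
LSB = 10 / 2^11 = 10 / 2048 = 0.00488281 V = 4.883 mV.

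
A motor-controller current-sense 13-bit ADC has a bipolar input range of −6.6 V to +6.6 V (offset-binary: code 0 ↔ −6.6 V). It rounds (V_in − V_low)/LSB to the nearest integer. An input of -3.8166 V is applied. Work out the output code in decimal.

Full-scale span = 13.2 V; LSB = 13.2/2^13 = 1.611 mV.
(V_in − V_low)/LSB = (-3.8166 − (−6.6)) / 0.00161133 = 1727.395.
Round → code 1727.

code 1727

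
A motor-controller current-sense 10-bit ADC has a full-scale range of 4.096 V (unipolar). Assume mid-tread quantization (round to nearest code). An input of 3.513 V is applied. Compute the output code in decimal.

code 878

With 1024 levels over 4.096 V, one step is 4.000 mV.
(V_in − V_low)/LSB = (3.513 − 0) / 0.004 = 878.250.
So the output code is 878.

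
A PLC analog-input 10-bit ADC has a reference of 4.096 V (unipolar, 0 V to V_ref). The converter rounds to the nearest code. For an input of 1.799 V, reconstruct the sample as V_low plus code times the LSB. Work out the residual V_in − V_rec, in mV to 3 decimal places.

-1.000 mV

Step size: 4.096 V ÷ 2^10 = 4.000 mV.
(1.799 − 0)/0.004 = 449.7500; round gives code 450.
V_rec = 0 + 450·0.004 = 1.8 V.
V_in − V_rec = -0.001 V = -1.000 mV.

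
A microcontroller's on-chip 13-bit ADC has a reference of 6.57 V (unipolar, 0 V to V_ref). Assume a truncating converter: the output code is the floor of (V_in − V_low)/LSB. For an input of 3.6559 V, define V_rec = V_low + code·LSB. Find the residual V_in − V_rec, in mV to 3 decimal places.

LSB = 6.57/2^13 = 0.802 mV.
Scaled input = 4558.4677 LSBs, so code = 4558.
Reconstructed: 3.6555249 V.
V_in − V_rec = 0.000375098 V = 0.375 mV.

0.375 mV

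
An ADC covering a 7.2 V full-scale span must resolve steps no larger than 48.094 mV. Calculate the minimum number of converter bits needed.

8 bits

Number of steps required ≥ 7.2 V / 48.094 mV = 149.71.
Need 2^N ≥ 149.71; 2^7 = 128, 2^8 = 256.
Minimum N = 8.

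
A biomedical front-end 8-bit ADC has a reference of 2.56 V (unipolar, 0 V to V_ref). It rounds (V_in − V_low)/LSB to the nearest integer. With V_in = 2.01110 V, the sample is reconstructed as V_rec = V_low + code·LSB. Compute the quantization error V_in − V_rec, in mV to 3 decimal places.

1.100 mV

One LSB is 2.56 V / 256 = 10.000 mV.
(2.01110 − 0)/0.01 = 201.1100; round gives code 201.
Code 201 maps back to 0 + 201×0.01 V = 2.01 V.
Difference: 0.0011 V → 1.100 mV.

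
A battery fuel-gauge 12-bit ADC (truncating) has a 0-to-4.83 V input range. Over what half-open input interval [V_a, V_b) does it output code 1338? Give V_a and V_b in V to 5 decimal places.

LSB = 4.83/2^12 = 1.179 mV.
V_a = V_low + 1338·LSB = 1.57777 V; V_b = V_low + 1339·LSB = 1.57895 V.

[1.57777 V, 1.57895 V)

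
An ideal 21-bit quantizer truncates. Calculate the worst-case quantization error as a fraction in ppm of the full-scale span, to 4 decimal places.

0.4768 ppm

Truncating → worst-case error = 1 LSB = V_FS/2^21, so 1e+06/2097152 = 0.476837 ppm of full scale.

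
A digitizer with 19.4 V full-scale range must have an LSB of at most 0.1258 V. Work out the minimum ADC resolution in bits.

Number of steps required ≥ 19.4 V / 0.1258 V = 154.21.
Need 2^N ≥ 154.21; 2^7 = 128, 2^8 = 256.
Minimum N = 8.

8 bits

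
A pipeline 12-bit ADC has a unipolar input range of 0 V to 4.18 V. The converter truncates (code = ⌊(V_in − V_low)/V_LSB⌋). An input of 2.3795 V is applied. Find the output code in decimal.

code 2331

With 4096 levels over 4.18 V, one step is 1.021 mV.
(V_in − V_low)/LSB = (2.3795 − 0) / 0.00102051 = 2331.682.
⌊·⌋(2331.682) = 2331.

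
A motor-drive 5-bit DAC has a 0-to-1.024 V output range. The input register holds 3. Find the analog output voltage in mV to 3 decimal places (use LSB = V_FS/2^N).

LSB = 1.024 V / 2^5 = 32.000 mV.
V_out = 0 + 3 × 0.032 V = 0.096 V.
= 96.000 mV.

96.000 mV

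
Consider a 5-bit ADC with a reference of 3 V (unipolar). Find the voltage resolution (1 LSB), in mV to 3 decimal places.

Full-scale span = 3 V.
LSB = 3 / 2^5 = 3 / 32 = 0.09375 V = 93.750 mV.

93.750 mV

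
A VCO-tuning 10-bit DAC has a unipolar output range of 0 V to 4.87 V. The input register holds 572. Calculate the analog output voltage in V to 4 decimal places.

LSB = 4.87 V / 2^10 = 4.756 mV.
V_out = 0 + 572 × 0.00475586 V = 2.72035 V.

2.7204 V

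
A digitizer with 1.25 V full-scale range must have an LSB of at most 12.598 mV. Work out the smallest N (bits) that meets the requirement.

Number of steps required ≥ 1.25 V / 12.598 mV = 99.22.
Need 2^N ≥ 99.22; 2^6 = 64, 2^7 = 128.
Minimum N = 7.

7 bits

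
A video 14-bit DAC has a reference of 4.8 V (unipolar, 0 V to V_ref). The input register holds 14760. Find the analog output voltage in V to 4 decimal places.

LSB = 4.8 V / 2^14 = 292.97 µV.
V_out = 0 + 14760 × 0.000292969 V = 4.32422 V.

4.3242 V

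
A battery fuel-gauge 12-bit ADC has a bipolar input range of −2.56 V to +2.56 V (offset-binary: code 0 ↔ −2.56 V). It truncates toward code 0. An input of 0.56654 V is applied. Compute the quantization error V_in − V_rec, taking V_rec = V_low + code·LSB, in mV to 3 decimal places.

Step size: 5.12 V ÷ 2^12 = 1.250 mV.
(0.56654 − (−2.56))/0.00125 = 2501.2320; ⌊·⌋ gives code 2501.
Code 2501 maps back to (−2.56) + 2501×0.00125 V = 0.56625 V.
V_in − V_rec = 0.00029 V = 0.290 mV.

0.290 mV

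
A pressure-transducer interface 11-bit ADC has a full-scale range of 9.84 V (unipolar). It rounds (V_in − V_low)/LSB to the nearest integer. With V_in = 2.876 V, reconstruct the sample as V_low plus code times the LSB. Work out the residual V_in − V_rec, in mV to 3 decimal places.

One LSB is 9.84 V / 2048 = 4.805 mV.
(V_in − V_low)/LSB = (2.876 − 0)/0.00480469 = 598.5821 → code 599 (round).
Reconstructed: 2.8780078 V.
V_in − V_rec = -0.00200781 V = -2.008 mV.

-2.008 mV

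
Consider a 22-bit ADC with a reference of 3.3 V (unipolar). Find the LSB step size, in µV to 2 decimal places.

Full-scale span = 3.3 V.
LSB = 3.3 / 2^22 = 3.3 / 4194304 = 7.86781e-07 V = 0.79 µV.

0.79 µV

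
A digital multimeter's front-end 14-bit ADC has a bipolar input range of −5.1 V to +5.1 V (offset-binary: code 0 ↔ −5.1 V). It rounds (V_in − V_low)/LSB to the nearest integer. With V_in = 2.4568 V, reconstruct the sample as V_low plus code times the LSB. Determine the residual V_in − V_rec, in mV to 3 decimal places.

LSB = 10.2/2^14 = 0.623 mV.
(V_in − V_low)/LSB = (2.4568 − (−5.1))/0.000622559 = 12138.2952 → code 12138 (round).
V_rec = (−5.1) + 12138·0.000622559 = 2.4566162 V.
V_in − V_rec = 0.000183789 V = 0.184 mV.

0.184 mV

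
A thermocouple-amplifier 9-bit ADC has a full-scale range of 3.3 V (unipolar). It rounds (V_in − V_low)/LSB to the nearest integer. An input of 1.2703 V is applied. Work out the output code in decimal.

LSB = 3.3 V / 512 = 6.445 mV.
(1.2703 − 0) / 0.00644531 = 197.089 LSBs.
So the output code is 197.

code 197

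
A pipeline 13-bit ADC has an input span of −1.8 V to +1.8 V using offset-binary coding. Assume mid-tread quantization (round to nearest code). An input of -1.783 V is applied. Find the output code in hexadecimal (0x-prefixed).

code 0x27 (decimal 39)

LSB = 3.6 V / 8192 = 439.45 µV.
Input sits at 38.684 steps above V_low.
So the output code is 39.
In hexadecimal (0x-prefixed): 0x27.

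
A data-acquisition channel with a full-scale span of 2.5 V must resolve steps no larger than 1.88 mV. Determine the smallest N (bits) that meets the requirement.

11 bits

Number of steps required ≥ 2.5 V / 1.88 mV = 1329.79.
Need 2^N ≥ 1329.79; 2^10 = 1024, 2^11 = 2048.
Minimum N = 11.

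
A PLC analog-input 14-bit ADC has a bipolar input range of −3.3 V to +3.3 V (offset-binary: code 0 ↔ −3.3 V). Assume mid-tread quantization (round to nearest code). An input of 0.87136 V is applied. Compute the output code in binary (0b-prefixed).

code 0b10100001110011 (decimal 10355)

With 16384 levels over 6.6 V, one step is 402.83 µV.
Input sits at 10355.085 steps above V_low.
So the output code is 10355.
In binary (0b-prefixed): 0b10100001110011.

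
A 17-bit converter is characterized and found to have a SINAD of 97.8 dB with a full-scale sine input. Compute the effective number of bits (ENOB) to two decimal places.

ENOB = (SINAD − 1.76) / 6.02 = (97.8 − 1.76)/6.02 = 15.953.

15.95 bits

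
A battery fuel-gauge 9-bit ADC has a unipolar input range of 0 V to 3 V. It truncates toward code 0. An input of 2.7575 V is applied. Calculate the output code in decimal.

With 512 levels over 3 V, one step is 5.859 mV.
Input sits at 470.613 steps above V_low.
Floor → code 470.

code 470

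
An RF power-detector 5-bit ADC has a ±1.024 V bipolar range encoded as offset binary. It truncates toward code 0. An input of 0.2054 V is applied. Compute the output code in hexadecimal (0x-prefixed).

code 0x13 (decimal 19)

Full-scale span = 2.048 V; LSB = 2.048/2^5 = 64.000 mV.
(0.2054 − (−1.024)) / 0.064 = 19.209 LSBs.
So the output code is 19.
In hexadecimal (0x-prefixed): 0x13.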